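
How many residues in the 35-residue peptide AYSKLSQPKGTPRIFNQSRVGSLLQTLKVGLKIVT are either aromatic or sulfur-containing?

2

Aromatic: F, W, Y. Sulfur-containing: C, M.
Aromatic residues here: Y2, F15 (2).
Sulfur-containing residues here: none (0).
The two groups share no amino acid, so total = 2 + 0 = 2.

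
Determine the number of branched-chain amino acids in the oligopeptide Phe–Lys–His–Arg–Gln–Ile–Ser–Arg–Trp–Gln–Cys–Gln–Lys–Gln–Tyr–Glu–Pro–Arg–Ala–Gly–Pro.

V, L, and I make up the branched-chain aliphatic group.
Matching residues: Ile6.

1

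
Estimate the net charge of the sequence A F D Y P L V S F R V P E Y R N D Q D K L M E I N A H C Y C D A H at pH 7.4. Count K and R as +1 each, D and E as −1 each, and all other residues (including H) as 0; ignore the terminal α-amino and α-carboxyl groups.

Positive (K, R): R10, R15, K20 → +3.
Negative (D, E): D3, E13, D17, D19, E23, D31 → −6.
Net charge = (+3) + (−6) = −3.

-3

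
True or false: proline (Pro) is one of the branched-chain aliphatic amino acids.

The BCAAs are Val, Leu, and Ile — aliphatic side chains with a branch point.
Proline is not in this group.

False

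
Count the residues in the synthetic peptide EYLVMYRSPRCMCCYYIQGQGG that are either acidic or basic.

3

Acidic: D, E. Basic: H, K, R.
Acidic residues here: E1 (1).
Basic residues here: R7, R10 (2).
The two groups share no amino acid, so total = 1 + 2 = 3.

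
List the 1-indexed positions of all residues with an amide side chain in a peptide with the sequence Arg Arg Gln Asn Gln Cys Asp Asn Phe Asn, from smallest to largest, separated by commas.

3, 4, 5, 8, 10

Only N (asparagine) and Q (glutamine) carry a side-chain carboxamide.
Matching residues: Gln3, Asn4, Gln5, Asn8, Asn10.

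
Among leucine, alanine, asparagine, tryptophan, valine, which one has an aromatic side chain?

Phenylalanine (F), tryptophan (W), and tyrosine (Y) have aromatic ring side chains.
Of the listed options, only tryptophan belongs to this group.

tryptophan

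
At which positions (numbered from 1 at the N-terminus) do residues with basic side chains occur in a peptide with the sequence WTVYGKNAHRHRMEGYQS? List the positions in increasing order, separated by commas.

K, R, and H are the three residues with basic side chains (ε-amine, guanidinium, and imidazole respectively).
Matching residues: K6, H9, R10, H11, R12.

6, 9, 10, 11, 12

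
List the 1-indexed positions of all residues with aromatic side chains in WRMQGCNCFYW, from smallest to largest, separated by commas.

1, 9, 10, 11

F, W, and Y each carry an aromatic ring on the side chain.
Matching residues: W1, F9, Y10, W11.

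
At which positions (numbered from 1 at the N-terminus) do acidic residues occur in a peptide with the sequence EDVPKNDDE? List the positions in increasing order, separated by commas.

Aspartate (D) and glutamate (E) have carboxylic-acid side chains and are the acidic amino acids.
Matching residues: E1, D2, D7, D8, E9.

1, 2, 7, 8, 9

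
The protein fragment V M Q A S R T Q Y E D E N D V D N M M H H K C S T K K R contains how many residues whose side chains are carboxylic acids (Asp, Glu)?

Matching residues: E10, D11, E12, D14, D16.

5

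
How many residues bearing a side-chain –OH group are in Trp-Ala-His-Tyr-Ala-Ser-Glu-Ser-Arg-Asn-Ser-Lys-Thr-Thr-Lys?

6

The –OH-bearing residues are Ser, Thr (aliphatic alcohols), and Tyr (phenol).
Matching residues: Tyr4, Ser6, Ser8, Ser11, Thr13, Thr14.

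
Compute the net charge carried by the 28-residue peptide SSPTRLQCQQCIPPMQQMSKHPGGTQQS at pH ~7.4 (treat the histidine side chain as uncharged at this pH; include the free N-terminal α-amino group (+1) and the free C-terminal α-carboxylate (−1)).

+2

The side chains ionized at physiological pH are Lys/Arg (+1) and Asp/Glu (−1); with His treated as neutral, nothing else contributes.
Positive (K, R): R5, K20 → +2.
Negative (D, E): none → −0.
The N-terminus (+1) and C-terminus (−1) cancel.
Net charge = (+2) + (−0) = +2.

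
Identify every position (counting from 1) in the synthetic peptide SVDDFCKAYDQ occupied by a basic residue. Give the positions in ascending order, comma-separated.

Matching residues: K7.

7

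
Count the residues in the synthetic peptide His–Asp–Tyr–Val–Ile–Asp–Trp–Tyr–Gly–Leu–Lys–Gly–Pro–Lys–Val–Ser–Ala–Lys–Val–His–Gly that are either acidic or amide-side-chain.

Acidic: D, E. Amide-side-chain: N, Q.
Acidic residues here: Asp2, Asp6 (2).
Amide-side-chain residues here: none (0).
The two groups share no amino acid, so total = 2 + 0 = 2.

2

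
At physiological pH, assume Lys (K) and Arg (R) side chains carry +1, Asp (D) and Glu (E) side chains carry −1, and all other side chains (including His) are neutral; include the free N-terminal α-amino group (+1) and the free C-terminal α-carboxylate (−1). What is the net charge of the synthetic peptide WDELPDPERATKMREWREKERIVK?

Positive (K, R): R9, K12, R14, R17, K19, R21, K24 → +7.
Negative (D, E): D2, E3, D6, E8, E15, E18, E20 → −7.
The N-terminus (+1) and C-terminus (−1) cancel.
Net charge = (+7) + (−7) = 0.

0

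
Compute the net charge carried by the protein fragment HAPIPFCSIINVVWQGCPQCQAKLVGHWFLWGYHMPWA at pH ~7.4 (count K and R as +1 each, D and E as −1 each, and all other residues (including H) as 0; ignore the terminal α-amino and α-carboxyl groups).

Positive (K, R): K23 → +1.
Negative (D, E): none → −0.
Net charge = (+1) + (−0) = +1.

+1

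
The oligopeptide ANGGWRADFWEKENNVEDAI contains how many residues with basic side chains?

2

The basic amino acids are Lys (K), Arg (R), and His (H).
Matching residues: R6, K12.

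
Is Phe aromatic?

Yes

F, W, and Y each carry an aromatic ring on the side chain.
Phenylalanine is in this group.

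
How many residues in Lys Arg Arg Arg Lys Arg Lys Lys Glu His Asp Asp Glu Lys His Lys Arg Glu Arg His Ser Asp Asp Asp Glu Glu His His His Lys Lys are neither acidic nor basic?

1

Acidic: D, E. Basic: K, R, H. All other residues are neither.
Matching residues: Ser21.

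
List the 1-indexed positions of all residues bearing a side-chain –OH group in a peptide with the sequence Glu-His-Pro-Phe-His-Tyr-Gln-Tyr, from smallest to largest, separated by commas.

6, 8

The –OH-bearing residues are Ser, Thr (aliphatic alcohols), and Tyr (phenol).
Matching residues: Tyr6, Tyr8.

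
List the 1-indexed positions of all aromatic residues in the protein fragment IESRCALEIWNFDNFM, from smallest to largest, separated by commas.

10, 12, 15

Phenylalanine (F), tryptophan (W), and tyrosine (Y) have aromatic ring side chains.
Matching residues: W10, F12, F15.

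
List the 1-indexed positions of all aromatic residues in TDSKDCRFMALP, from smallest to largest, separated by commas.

F, W, and Y each carry an aromatic ring on the side chain.
Matching residues: F8.

8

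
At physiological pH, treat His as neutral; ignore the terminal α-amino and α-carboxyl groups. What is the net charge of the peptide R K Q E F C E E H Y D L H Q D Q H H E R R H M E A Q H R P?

-2

Near pH 7.4, K and R contribute +1 each, D and E contribute −1 each, and every other side chain (His included, as stated) is uncharged.
Positive (K, R): R1, K2, R20, R21, R28 → +5.
Negative (D, E): E4, E7, E8, D11, D15, E19, E24 → −7.
Net charge = (+5) + (−7) = −2.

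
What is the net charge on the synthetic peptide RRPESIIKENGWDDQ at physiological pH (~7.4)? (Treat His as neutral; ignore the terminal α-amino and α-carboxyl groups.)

-1

The side chains ionized at physiological pH are Lys/Arg (+1) and Asp/Glu (−1); with His treated as neutral, nothing else contributes.
Positive (K, R): R1, R2, K8 → +3.
Negative (D, E): E4, E9, D13, D14 → −4.
Net charge = (+3) + (−4) = −1.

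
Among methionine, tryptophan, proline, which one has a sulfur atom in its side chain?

methionine

The sulfur-bearing residues are cysteine (–SH) and methionine (–S–CH₃).
Of the listed options, only methionine belongs to this group.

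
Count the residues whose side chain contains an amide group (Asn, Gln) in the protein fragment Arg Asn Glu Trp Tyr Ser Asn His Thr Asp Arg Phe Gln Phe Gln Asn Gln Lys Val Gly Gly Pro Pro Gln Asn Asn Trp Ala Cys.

9

Matching residues: Asn2, Asn7, Gln13, Gln15, Asn16, Gln17, Gln24, Asn25, Asn26.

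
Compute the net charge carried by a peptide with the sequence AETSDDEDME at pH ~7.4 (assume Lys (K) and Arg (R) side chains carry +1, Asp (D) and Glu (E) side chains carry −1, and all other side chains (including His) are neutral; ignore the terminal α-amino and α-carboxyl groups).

-6

Positive (K, R): none → +0.
Negative (D, E): E2, D5, D6, E7, D8, E10 → −6.
Net charge = (+0) + (−6) = −6.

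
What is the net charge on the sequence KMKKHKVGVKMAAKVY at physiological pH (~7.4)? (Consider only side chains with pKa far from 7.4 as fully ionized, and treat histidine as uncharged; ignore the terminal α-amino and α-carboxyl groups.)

+6

The side chains ionized at physiological pH are Lys/Arg (+1) and Asp/Glu (−1); with His treated as neutral, nothing else contributes.
Positive (K, R): K1, K3, K4, K6, K10, K14 → +6.
Negative (D, E): none → −0.
Net charge = (+6) + (−0) = +6.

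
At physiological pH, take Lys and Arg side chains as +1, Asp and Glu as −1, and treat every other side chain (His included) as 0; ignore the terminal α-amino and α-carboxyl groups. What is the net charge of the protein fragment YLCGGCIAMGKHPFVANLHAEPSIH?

0

Positive (K, R): K11 → +1.
Negative (D, E): E21 → −1.
Net charge = (+1) + (−1) = 0.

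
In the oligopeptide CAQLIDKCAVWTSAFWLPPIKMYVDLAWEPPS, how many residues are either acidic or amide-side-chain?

Acidic: D, E. Amide-side-chain: N, Q.
Acidic residues here: D6, D25, E29 (3).
Amide-side-chain residues here: Q3 (1).
The two groups share no amino acid, so total = 3 + 1 = 4.

4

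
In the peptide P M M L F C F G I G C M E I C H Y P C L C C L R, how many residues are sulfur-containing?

9

Cysteine (C, thiol) and methionine (M, thioether) are the two sulfur-containing amino acids.
Matching residues: M2, M3, C6, C11, M12, C15, C19, C21, C22.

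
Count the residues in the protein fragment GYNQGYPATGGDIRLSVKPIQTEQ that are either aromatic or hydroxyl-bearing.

Aromatic: F, W, Y. Hydroxyl-bearing: S, T, Y.
Aromatic residues here: Y2, Y6 (2).
Hydroxyl-bearing residues here: Y2, Y6, T9, S16, T22 (5).
Y is in both groups, so the 2 Y residues must not be double-counted.
Total = 2 + 5 − 2 = 5.

5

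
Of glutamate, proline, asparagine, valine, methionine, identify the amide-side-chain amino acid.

asparagine

Only N (asparagine) and Q (glutamine) carry a side-chain carboxamide.
Of the listed options, only asparagine belongs to this group.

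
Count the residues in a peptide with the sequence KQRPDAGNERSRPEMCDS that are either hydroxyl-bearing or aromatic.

Hydroxyl-bearing: S, T, Y. Aromatic: F, W, Y.
Hydroxyl-bearing residues here: S11, S18 (2).
Aromatic residues here: none (0).
(Y belongs to both groups, but none appear in this sequence.) Total = 2 + 0 = 2.

2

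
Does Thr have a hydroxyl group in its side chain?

Yes

S, T, and Y are the three residues with a side-chain hydroxyl.
Threonine is in this group.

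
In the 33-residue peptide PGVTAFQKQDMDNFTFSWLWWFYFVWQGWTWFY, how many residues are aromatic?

Phenylalanine (F), tryptophan (W), and tyrosine (Y) have aromatic ring side chains.
Matching residues: F6, F14, F16, W18, W20, W21, F22, Y23, F24, W26, W29, W31, F32, Y33.

14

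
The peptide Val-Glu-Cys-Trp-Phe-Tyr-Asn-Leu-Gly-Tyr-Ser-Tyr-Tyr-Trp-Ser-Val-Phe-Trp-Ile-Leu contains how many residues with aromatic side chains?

9

The aromatic amino acids are Phe (F, benzyl), Trp (W, indole), and Tyr (Y, phenol).
Matching residues: Trp4, Phe5, Tyr6, Tyr10, Tyr12, Tyr13, Trp14, Phe17, Trp18.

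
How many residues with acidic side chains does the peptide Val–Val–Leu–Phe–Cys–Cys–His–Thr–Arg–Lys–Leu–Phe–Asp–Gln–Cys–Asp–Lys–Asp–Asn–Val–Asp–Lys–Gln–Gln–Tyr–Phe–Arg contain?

4

Aspartate (D) and glutamate (E) have carboxylic-acid side chains and are the acidic amino acids.
Matching residues: Asp13, Asp16, Asp18, Asp21.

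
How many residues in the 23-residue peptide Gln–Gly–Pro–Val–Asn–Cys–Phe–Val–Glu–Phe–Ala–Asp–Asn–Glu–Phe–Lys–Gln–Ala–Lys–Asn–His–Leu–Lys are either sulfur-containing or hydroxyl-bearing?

Sulfur-containing: C, M. Hydroxyl-bearing: S, T, Y.
Sulfur-containing residues here: Cys6 (1).
Hydroxyl-bearing residues here: none (0).
The two groups share no amino acid, so total = 1 + 0 = 1.

1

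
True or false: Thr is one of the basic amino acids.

The basic amino acids are Lys (K), Arg (R), and His (H).
Threonine is not in this group.

False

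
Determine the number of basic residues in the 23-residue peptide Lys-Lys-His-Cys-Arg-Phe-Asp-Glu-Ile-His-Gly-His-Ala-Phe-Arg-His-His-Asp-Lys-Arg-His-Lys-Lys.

14

K, R, and H are the three residues with basic side chains (ε-amine, guanidinium, and imidazole respectively).
Matching residues: Lys1, Lys2, His3, Arg5, His10, His12, Arg15, His16, His17, Lys19, Arg20, His21, Lys22, Lys23.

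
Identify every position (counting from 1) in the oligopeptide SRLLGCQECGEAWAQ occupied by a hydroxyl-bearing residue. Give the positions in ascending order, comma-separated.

1

The –OH-bearing residues are Ser, Thr (aliphatic alcohols), and Tyr (phenol).
Matching residues: S1.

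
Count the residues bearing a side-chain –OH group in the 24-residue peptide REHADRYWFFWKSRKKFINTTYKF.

S, T, and Y are the three residues with a side-chain hydroxyl.
Matching residues: Y7, S13, T20, T21, Y22.

5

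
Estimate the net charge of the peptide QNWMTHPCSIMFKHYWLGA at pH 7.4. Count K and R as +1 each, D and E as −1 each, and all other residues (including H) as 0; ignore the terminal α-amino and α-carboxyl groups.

+1

Positive (K, R): K13 → +1.
Negative (D, E): none → −0.
Net charge = (+1) + (−0) = +1.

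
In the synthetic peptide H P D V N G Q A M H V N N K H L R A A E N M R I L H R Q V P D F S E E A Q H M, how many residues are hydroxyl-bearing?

The –OH-bearing residues are Ser, Thr (aliphatic alcohols), and Tyr (phenol).
Matching residues: S33.

1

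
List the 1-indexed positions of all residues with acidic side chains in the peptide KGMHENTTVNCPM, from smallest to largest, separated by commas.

5

Only D (aspartate) and E (glutamate) carry a side-chain carboxylic acid.
Matching residues: E5.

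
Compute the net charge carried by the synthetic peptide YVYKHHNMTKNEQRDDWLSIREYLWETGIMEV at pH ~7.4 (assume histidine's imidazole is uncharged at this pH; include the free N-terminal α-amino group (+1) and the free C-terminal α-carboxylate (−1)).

-2

At pH ~7.4 the Lys and Arg side chains are protonated (+1), the Asp and Glu side chains are deprotonated (−1), and with His taken as neutral all other side chains carry no charge.
Positive (K, R): K4, K10, R14, R21 → +4.
Negative (D, E): E12, D15, D16, E22, E26, E31 → −6.
The N-terminus (+1) and C-terminus (−1) cancel.
Net charge = (+4) + (−6) = −2.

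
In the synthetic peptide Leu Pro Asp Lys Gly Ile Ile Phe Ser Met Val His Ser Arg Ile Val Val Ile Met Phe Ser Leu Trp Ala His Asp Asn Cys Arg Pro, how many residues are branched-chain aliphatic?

Valine (V), leucine (L), and isoleucine (I) are the branched-chain amino acids.
Matching residues: Leu1, Ile6, Ile7, Val11, Ile15, Val16, Val17, Ile18, Leu22.

9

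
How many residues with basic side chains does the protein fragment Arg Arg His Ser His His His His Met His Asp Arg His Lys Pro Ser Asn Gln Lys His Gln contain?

13

Lysine (K), arginine (R), and histidine (H) have basic, nitrogen-containing side chains.
Matching residues: Arg1, Arg2, His3, His5, His6, His7, His8, His10, Arg12, His13, Lys14, Lys19, His20.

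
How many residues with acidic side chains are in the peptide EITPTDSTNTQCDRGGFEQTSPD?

Aspartate (D) and glutamate (E) have carboxylic-acid side chains and are the acidic amino acids.
Matching residues: E1, D6, D13, E18, D23.

5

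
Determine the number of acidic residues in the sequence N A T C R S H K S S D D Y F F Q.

The acidic residues are Asp (D) and Glu (E), whose side chains end in a carboxylate group.
Matching residues: D11, D12.

2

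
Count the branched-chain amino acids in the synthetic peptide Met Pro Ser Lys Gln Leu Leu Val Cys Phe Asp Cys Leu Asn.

4

V, L, and I make up the branched-chain aliphatic group.
Matching residues: Leu6, Leu7, Val8, Leu13.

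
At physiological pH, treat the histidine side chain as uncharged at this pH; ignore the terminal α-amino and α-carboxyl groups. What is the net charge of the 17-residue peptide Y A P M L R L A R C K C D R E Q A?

The side chains ionized at physiological pH are Lys/Arg (+1) and Asp/Glu (−1); with His treated as neutral, nothing else contributes.
Positive (K, R): R6, R9, K11, R14 → +4.
Negative (D, E): D13, E15 → −2.
Net charge = (+4) + (−2) = +2.

+2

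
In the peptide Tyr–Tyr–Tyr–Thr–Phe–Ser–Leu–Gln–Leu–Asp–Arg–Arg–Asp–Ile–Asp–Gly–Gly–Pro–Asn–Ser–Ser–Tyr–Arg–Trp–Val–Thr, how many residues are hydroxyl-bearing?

9

The –OH-bearing residues are Ser, Thr (aliphatic alcohols), and Tyr (phenol).
Matching residues: Tyr1, Tyr2, Tyr3, Thr4, Ser6, Ser20, Ser21, Tyr22, Thr26.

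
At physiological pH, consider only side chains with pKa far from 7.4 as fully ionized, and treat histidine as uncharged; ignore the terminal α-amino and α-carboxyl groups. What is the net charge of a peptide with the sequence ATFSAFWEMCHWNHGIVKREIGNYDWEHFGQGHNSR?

At pH ~7.4 the Lys and Arg side chains are protonated (+1), the Asp and Glu side chains are deprotonated (−1), and with His taken as neutral all other side chains carry no charge.
Positive (K, R): K18, R19, R36 → +3.
Negative (D, E): E8, E20, D25, E27 → −4.
Net charge = (+3) + (−4) = −1.

-1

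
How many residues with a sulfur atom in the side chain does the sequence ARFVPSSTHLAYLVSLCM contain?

2

The sulfur-bearing residues are cysteine (–SH) and methionine (–S–CH₃).
Matching residues: C17, M18.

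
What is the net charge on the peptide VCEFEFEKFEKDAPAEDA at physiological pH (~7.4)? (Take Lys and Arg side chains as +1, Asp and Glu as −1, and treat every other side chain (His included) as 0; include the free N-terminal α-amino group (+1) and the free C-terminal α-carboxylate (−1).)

Positive (K, R): K8, K11 → +2.
Negative (D, E): E3, E5, E7, E10, D12, E16, D17 → −7.
The N-terminus (+1) and C-terminus (−1) cancel.
Net charge = (+2) + (−7) = −5.

-5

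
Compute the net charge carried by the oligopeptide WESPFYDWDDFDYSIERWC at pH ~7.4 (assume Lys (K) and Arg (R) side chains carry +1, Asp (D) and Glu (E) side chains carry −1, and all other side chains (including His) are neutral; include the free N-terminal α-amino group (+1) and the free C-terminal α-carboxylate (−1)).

-5

Positive (K, R): R17 → +1.
Negative (D, E): E2, D7, D9, D10, D12, E16 → −6.
The N-terminus (+1) and C-terminus (−1) cancel.
Net charge = (+1) + (−6) = −5.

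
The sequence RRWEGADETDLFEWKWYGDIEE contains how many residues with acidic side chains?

8

Aspartate (D) and glutamate (E) have carboxylic-acid side chains and are the acidic amino acids.
Matching residues: E4, D7, E8, D10, E13, D19, E21, E22.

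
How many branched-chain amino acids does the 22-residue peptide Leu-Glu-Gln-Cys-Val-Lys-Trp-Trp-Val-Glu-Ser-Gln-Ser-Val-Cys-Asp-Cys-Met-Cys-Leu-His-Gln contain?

Valine (V), leucine (L), and isoleucine (I) are the branched-chain amino acids.
Matching residues: Leu1, Val5, Val9, Val14, Leu20.

5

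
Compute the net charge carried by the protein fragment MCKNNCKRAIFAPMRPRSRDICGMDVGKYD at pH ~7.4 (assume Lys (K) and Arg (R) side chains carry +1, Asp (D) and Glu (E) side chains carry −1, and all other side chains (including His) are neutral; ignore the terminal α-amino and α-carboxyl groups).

+4

Positive (K, R): K3, K7, R8, R15, R17, R19, K28 → +7.
Negative (D, E): D20, D25, D30 → −3.
Net charge = (+7) + (−3) = +4.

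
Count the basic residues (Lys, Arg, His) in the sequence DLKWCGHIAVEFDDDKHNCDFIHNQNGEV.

5

Matching residues: K3, H7, K16, H17, H23.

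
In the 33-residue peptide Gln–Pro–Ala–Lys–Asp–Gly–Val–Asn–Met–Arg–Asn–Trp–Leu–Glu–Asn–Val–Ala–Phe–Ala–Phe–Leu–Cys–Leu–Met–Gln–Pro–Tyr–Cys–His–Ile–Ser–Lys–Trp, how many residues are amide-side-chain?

The amide-side-chain residues are Asn (N) and Gln (Q).
Matching residues: Gln1, Asn8, Asn11, Asn15, Gln25.

5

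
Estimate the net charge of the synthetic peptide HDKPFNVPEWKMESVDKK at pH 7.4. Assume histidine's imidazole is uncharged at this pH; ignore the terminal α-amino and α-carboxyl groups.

0

At pH ~7.4 the Lys and Arg side chains are protonated (+1), the Asp and Glu side chains are deprotonated (−1), and with His taken as neutral all other side chains carry no charge.
Positive (K, R): K3, K11, K17, K18 → +4.
Negative (D, E): D2, E9, E13, D16 → −4.
Net charge = (+4) + (−4) = 0.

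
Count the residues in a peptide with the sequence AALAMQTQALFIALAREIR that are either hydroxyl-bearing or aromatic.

2

Hydroxyl-bearing: S, T, Y. Aromatic: F, W, Y.
Hydroxyl-bearing residues here: T7 (1).
Aromatic residues here: F11 (1).
(Y belongs to both groups, but none appear in this sequence.) Total = 1 + 1 = 2.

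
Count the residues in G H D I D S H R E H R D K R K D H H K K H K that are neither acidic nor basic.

3

Acidic: D, E. Basic: K, R, H. All other residues are neither.
Matching residues: G1, I4, S6.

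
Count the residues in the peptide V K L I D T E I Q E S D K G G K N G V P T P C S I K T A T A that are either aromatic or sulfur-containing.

1

Aromatic: F, W, Y. Sulfur-containing: C, M.
Aromatic residues here: none (0).
Sulfur-containing residues here: C23 (1).
The two groups share no amino acid, so total = 0 + 1 = 1.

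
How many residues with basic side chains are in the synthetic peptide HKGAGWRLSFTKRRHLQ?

Lysine (K), arginine (R), and histidine (H) have basic, nitrogen-containing side chains.
Matching residues: H1, K2, R7, K12, R13, R14, H15.

7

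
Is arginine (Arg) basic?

The basic amino acids are Lys (K), Arg (R), and His (H).
Arginine is in this group.

Yes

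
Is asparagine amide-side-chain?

Asparagine (N) and glutamine (Q) have uncharged amide side chains.
Asparagine is in this group.

Yes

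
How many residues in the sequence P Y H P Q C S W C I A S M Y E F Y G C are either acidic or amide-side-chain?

Acidic: D, E. Amide-side-chain: N, Q.
Acidic residues here: E15 (1).
Amide-side-chain residues here: Q5 (1).
The two groups share no amino acid, so total = 1 + 1 = 2.

2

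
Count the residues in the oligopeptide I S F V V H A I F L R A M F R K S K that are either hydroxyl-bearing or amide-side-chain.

Hydroxyl-bearing: S, T, Y. Amide-side-chain: N, Q.
Hydroxyl-bearing residues here: S2, S17 (2).
Amide-side-chain residues here: none (0).
The two groups share no amino acid, so total = 2 + 0 = 2.

2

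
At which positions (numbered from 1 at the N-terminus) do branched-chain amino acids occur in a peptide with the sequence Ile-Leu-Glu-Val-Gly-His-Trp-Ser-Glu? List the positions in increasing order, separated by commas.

V, L, and I make up the branched-chain aliphatic group.
Matching residues: Ile1, Leu2, Val4.

1, 2, 4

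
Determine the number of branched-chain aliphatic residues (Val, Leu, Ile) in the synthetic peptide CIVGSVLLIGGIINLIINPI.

12

Matching residues: I2, V3, V6, L7, L8, I9, I12, I13, L15, I16, I17, I20.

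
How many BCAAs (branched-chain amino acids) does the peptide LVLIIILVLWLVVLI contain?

14

The BCAAs are Val, Leu, and Ile — aliphatic side chains with a branch point.
Matching residues: L1, V2, L3, I4, I5, I6, L7, V8, L9, L11, V12, V13, L14, I15.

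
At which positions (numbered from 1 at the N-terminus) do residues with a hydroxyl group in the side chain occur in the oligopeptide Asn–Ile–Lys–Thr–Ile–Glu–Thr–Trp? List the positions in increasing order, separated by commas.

4, 7

Serine (S), threonine (T), and tyrosine (Y) each carry a hydroxyl group on the side chain.
Matching residues: Thr4, Thr7.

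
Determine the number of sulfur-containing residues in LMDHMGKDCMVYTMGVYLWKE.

The sulfur-bearing residues are cysteine (–SH) and methionine (–S–CH₃).
Matching residues: M2, M5, C9, M10, M14.

5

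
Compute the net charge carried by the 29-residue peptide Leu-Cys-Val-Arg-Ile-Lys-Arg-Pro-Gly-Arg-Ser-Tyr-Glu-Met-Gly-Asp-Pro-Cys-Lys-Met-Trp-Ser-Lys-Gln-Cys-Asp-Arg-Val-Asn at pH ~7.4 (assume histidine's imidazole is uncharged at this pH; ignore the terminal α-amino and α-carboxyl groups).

+4

Near pH 7.4, K and R contribute +1 each, D and E contribute −1 each, and every other side chain (His included, as stated) is uncharged.
Positive (K, R): Arg4, Lys6, Arg7, Arg10, Lys19, Lys23, Arg27 → +7.
Negative (D, E): Glu13, Asp16, Asp26 → −3.
Net charge = (+7) + (−3) = +4.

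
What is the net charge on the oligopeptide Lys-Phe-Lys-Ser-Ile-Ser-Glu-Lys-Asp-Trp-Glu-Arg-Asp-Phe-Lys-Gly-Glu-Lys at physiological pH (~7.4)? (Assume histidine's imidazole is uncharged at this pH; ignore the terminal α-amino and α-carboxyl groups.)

+1

Near pH 7.4, K and R contribute +1 each, D and E contribute −1 each, and every other side chain (His included, as stated) is uncharged.
Positive (K, R): Lys1, Lys3, Lys8, Arg12, Lys15, Lys18 → +6.
Negative (D, E): Glu7, Asp9, Glu11, Asp13, Glu17 → −5.
Net charge = (+6) + (−5) = +1.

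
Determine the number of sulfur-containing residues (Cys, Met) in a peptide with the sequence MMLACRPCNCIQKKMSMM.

Matching residues: M1, M2, C5, C8, C10, M15, M17, M18.

8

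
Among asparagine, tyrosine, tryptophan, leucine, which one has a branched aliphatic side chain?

Valine (V), leucine (L), and isoleucine (I) are the branched-chain amino acids.
Of the listed options, only leucine belongs to this group.

leucine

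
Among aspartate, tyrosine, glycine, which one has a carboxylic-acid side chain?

Aspartate (D) and glutamate (E) have carboxylic-acid side chains and are the acidic amino acids.
Of the listed options, only aspartate belongs to this group.

aspartate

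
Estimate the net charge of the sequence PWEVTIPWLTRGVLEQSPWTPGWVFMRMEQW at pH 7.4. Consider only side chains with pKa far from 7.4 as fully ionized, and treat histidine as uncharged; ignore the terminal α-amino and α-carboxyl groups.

-1

The side chains ionized at physiological pH are Lys/Arg (+1) and Asp/Glu (−1); with His treated as neutral, nothing else contributes.
Positive (K, R): R11, R27 → +2.
Negative (D, E): E3, E15, E29 → −3.
Net charge = (+2) + (−3) = −1.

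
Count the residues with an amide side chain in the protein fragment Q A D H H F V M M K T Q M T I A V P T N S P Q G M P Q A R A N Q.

7

The amide-side-chain residues are Asn (N) and Gln (Q).
Matching residues: Q1, Q12, N20, Q23, Q27, N31, Q32.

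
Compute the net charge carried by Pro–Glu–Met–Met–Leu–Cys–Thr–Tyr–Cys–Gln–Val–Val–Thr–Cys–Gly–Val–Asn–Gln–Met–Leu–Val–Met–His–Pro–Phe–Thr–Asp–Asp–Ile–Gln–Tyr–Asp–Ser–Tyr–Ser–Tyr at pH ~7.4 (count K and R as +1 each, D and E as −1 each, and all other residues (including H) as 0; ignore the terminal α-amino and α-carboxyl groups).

-4

Positive (K, R): none → +0.
Negative (D, E): Glu2, Asp27, Asp28, Asp32 → −4.
Net charge = (+0) + (−4) = −4.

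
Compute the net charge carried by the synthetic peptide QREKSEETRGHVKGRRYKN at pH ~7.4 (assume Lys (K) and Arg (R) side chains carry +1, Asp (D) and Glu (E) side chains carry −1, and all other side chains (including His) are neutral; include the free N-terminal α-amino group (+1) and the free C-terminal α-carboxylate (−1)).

Positive (K, R): R2, K4, R9, K13, R15, R16, K18 → +7.
Negative (D, E): E3, E6, E7 → −3.
The N-terminus (+1) and C-terminus (−1) cancel.
Net charge = (+7) + (−3) = +4.

+4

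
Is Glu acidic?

Aspartate (D) and glutamate (E) have carboxylic-acid side chains and are the acidic amino acids.
Glutamate is in this group.

Yes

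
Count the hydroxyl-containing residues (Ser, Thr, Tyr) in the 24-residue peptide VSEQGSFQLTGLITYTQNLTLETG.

Matching residues: S2, S6, T10, T14, Y15, T16, T20, T23.

8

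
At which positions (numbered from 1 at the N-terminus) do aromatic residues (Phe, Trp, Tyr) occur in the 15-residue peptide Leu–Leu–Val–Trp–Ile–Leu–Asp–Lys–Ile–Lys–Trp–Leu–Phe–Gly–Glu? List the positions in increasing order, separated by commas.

4, 11, 13

Matching residues: Trp4, Trp11, Phe13.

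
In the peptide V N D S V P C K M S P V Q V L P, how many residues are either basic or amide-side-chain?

Basic: H, K, R. Amide-side-chain: N, Q.
Basic residues here: K8 (1).
Amide-side-chain residues here: N2, Q13 (2).
The two groups share no amino acid, so total = 1 + 2 = 3.

3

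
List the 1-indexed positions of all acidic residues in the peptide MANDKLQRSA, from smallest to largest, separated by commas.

Aspartate (D) and glutamate (E) have carboxylic-acid side chains and are the acidic amino acids.
Matching residues: D4.

4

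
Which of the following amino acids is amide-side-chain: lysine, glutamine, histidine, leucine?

Only N (asparagine) and Q (glutamine) carry a side-chain carboxamide.
Of the listed options, only glutamine belongs to this group.

glutamine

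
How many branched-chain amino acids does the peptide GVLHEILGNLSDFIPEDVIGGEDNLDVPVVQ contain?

12

V, L, and I make up the branched-chain aliphatic group.
Matching residues: V2, L3, I6, L7, L10, I14, V18, I19, L25, V27, V29, V30.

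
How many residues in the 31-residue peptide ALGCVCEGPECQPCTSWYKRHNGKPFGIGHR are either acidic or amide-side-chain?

Acidic: D, E. Amide-side-chain: N, Q.
Acidic residues here: E7, E10 (2).
Amide-side-chain residues here: Q12, N22 (2).
The two groups share no amino acid, so total = 2 + 2 = 4.

4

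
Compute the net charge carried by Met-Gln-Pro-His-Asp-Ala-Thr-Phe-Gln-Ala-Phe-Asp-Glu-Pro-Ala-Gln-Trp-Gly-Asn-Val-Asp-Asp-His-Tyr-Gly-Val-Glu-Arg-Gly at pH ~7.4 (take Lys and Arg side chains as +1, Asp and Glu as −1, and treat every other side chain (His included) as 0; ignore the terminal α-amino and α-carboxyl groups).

Positive (K, R): Arg28 → +1.
Negative (D, E): Asp5, Asp12, Glu13, Asp21, Asp22, Glu27 → −6.
Net charge = (+1) + (−6) = −5.

-5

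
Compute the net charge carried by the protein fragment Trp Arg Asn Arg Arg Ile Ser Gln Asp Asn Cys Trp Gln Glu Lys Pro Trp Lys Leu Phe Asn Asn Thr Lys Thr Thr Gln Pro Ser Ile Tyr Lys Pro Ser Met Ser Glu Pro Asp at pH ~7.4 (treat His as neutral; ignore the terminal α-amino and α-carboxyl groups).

At pH ~7.4 the Lys and Arg side chains are protonated (+1), the Asp and Glu side chains are deprotonated (−1), and with His taken as neutral all other side chains carry no charge.
Positive (K, R): Arg2, Arg4, Arg5, Lys15, Lys18, Lys24, Lys32 → +7.
Negative (D, E): Asp9, Glu14, Glu37, Asp39 → −4.
Net charge = (+7) + (−4) = +3.

+3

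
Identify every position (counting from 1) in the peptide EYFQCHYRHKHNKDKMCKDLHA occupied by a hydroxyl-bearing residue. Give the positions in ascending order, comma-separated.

S, T, and Y are the three residues with a side-chain hydroxyl.
Matching residues: Y2, Y7.

2, 7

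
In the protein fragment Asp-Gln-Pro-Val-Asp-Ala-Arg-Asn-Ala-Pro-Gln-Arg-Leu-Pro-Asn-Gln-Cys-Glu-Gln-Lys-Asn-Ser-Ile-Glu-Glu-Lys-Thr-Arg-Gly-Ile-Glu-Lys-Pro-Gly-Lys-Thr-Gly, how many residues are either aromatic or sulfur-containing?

1

Aromatic: F, W, Y. Sulfur-containing: C, M.
Aromatic residues here: none (0).
Sulfur-containing residues here: Cys17 (1).
The two groups share no amino acid, so total = 0 + 1 = 1.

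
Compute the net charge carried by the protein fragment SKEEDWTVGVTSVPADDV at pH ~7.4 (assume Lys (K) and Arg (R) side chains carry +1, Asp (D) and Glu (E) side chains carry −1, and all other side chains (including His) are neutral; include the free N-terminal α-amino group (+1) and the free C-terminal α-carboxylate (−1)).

-4

Positive (K, R): K2 → +1.
Negative (D, E): E3, E4, D5, D16, D17 → −5.
The N-terminus (+1) and C-terminus (−1) cancel.
Net charge = (+1) + (−5) = −4.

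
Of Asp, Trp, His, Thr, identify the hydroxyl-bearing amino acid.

Thr

The –OH-bearing residues are Ser, Thr (aliphatic alcohols), and Tyr (phenol).
Of the listed options, only Thr belongs to this group.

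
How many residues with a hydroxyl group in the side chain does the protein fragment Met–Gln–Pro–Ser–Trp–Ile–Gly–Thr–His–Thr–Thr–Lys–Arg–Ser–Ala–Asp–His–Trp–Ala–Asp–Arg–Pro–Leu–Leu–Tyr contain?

6

The –OH-bearing residues are Ser, Thr (aliphatic alcohols), and Tyr (phenol).
Matching residues: Ser4, Thr8, Thr10, Thr11, Ser14, Tyr25.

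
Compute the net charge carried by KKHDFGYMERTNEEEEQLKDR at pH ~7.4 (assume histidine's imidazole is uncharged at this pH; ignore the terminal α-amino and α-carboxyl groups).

At pH ~7.4 the Lys and Arg side chains are protonated (+1), the Asp and Glu side chains are deprotonated (−1), and with His taken as neutral all other side chains carry no charge.
Positive (K, R): K1, K2, R10, K19, R21 → +5.
Negative (D, E): D4, E9, E13, E14, E15, E16, D20 → −7.
Net charge = (+5) + (−7) = −2.

-2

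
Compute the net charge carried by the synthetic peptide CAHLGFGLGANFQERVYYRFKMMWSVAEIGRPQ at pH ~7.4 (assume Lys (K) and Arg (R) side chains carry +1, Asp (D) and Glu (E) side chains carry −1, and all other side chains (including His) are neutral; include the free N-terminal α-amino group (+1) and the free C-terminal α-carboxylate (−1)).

+2

Positive (K, R): R15, R19, K21, R31 → +4.
Negative (D, E): E14, E28 → −2.
The N-terminus (+1) and C-terminus (−1) cancel.
Net charge = (+4) + (−2) = +2.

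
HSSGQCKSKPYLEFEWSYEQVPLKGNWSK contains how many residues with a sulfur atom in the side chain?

The sulfur-bearing residues are cysteine (–SH) and methionine (–S–CH₃).
Matching residues: C6.

1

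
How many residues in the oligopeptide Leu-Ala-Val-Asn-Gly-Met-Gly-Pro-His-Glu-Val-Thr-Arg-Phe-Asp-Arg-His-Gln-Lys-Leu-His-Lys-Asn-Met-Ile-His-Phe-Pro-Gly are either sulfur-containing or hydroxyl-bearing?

Sulfur-containing: C, M. Hydroxyl-bearing: S, T, Y.
Sulfur-containing residues here: Met6, Met24 (2).
Hydroxyl-bearing residues here: Thr12 (1).
The two groups share no amino acid, so total = 2 + 1 = 3.

3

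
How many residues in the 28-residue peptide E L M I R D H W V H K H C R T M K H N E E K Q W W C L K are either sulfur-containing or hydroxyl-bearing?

Sulfur-containing: C, M. Hydroxyl-bearing: S, T, Y.
Sulfur-containing residues here: M3, C13, M16, C26 (4).
Hydroxyl-bearing residues here: T15 (1).
The two groups share no amino acid, so total = 4 + 1 = 5.

5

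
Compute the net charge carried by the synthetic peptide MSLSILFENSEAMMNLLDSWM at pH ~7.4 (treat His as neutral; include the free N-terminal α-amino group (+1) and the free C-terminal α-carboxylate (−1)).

-3

The side chains ionized at physiological pH are Lys/Arg (+1) and Asp/Glu (−1); with His treated as neutral, nothing else contributes.
Positive (K, R): none → +0.
Negative (D, E): E8, E11, D18 → −3.
The N-terminus (+1) and C-terminus (−1) cancel.
Net charge = (+0) + (−3) = −3.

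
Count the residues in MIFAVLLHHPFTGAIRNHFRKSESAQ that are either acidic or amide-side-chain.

Acidic: D, E. Amide-side-chain: N, Q.
Acidic residues here: E23 (1).
Amide-side-chain residues here: N17, Q26 (2).
The two groups share no amino acid, so total = 1 + 2 = 3.

3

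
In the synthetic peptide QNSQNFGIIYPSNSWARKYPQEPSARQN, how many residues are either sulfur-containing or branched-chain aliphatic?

2

Sulfur-containing: C, M. Branched-chain aliphatic: I, L, V.
Sulfur-containing residues here: none (0).
Branched-chain aliphatic residues here: I8, I9 (2).
The two groups share no amino acid, so total = 0 + 2 = 2.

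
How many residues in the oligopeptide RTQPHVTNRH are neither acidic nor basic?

Acidic: D, E. Basic: K, R, H. All other residues are neither.
Matching residues: T2, Q3, P4, V6, T7, N8.

6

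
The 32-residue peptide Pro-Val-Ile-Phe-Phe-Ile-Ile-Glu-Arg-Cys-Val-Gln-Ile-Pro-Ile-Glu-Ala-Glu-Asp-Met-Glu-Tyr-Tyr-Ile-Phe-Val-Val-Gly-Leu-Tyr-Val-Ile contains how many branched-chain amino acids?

13

The BCAAs are Val, Leu, and Ile — aliphatic side chains with a branch point.
Matching residues: Val2, Ile3, Ile6, Ile7, Val11, Ile13, Ile15, Ile24, Val26, Val27, Leu29, Val31, Ile32.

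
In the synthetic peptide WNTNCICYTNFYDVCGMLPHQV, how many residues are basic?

The basic amino acids are Lys (K), Arg (R), and His (H).
Matching residues: H20.

1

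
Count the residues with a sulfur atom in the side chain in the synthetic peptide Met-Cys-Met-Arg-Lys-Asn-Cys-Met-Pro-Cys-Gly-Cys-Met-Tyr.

8

Only Cys (C) and Met (M) have a sulfur atom in the side chain.
Matching residues: Met1, Cys2, Met3, Cys7, Met8, Cys10, Cys12, Met13.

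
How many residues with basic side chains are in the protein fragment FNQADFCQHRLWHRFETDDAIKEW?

5

The basic amino acids are Lys (K), Arg (R), and His (H).
Matching residues: H9, R10, H13, R14, K22.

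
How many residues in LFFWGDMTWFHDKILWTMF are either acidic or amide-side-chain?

2

Acidic: D, E. Amide-side-chain: N, Q.
Acidic residues here: D6, D12 (2).
Amide-side-chain residues here: none (0).
The two groups share no amino acid, so total = 2 + 0 = 2.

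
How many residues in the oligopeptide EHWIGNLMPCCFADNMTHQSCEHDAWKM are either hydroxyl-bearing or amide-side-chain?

Hydroxyl-bearing: S, T, Y. Amide-side-chain: N, Q.
Hydroxyl-bearing residues here: T17, S20 (2).
Amide-side-chain residues here: N6, N15, Q19 (3).
The two groups share no amino acid, so total = 2 + 3 = 5.

5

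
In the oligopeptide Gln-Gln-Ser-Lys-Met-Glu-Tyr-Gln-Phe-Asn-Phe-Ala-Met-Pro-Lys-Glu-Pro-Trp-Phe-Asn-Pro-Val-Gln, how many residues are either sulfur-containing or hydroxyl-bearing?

4

Sulfur-containing: C, M. Hydroxyl-bearing: S, T, Y.
Sulfur-containing residues here: Met5, Met13 (2).
Hydroxyl-bearing residues here: Ser3, Tyr7 (2).
The two groups share no amino acid, so total = 2 + 2 = 4.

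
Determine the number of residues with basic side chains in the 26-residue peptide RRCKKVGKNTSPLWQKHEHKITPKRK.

K, R, and H are the three residues with basic side chains (ε-amine, guanidinium, and imidazole respectively).
Matching residues: R1, R2, K4, K5, K8, K16, H17, H19, K20, K24, R25, K26.

12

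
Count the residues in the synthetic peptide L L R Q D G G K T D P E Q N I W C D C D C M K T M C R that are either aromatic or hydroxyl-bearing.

3

Aromatic: F, W, Y. Hydroxyl-bearing: S, T, Y.
Aromatic residues here: W16 (1).
Hydroxyl-bearing residues here: T9, T24 (2).
(Y belongs to both groups, but none appear in this sequence.) Total = 1 + 2 = 3.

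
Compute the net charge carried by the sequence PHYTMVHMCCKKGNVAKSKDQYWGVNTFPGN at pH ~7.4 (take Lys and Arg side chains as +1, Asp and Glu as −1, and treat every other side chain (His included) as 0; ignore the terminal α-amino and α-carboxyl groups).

Positive (K, R): K11, K12, K17, K19 → +4.
Negative (D, E): D20 → −1.
Net charge = (+4) + (−1) = +3.

+3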